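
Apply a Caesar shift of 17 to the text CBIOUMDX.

C(2): 2+17=19 → T
B(1): 1+17=18 → S
I(8): 8+17=25 → Z
O(14): 14+17=31≡5 → F
U(20): 20+17=37≡11 → L
M(12): 12+17=29≡3 → D
D(3): 3+17=20 → U
X(23): 23+17=40≡14 → O

TSZFLDUO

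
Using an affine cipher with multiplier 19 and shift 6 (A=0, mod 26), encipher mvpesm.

apfeka

m(12): 19·12+6=234≡0 → a
v(21): 19·21+6=405≡15 → p
p(15): 19·15+6=291≡5 → f
e(4): 19·4+6=82≡4 → e
s(18): 19·18+6=348≡10 → k
m(12): 19·12+6=234≡0 → a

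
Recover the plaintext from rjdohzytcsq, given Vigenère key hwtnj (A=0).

Repeat the key across the ciphertext: hwtnjhwtnjh
r(17)−h(7): 10 → k
j(9)−w(22): -13≡13 → n
d(3)−t(19): -16≡10 → k
o(14)−n(13): 1 → b
h(7)−j(9): -2≡24 → y
z(25)−h(7): 18 → s
y(24)−w(22): 2 → c
t(19)−t(19): 0 → a
c(2)−n(13): -11≡15 → p
s(18)−j(9): 9 → j
q(16)−h(7): 9 → j

knkbyscapjj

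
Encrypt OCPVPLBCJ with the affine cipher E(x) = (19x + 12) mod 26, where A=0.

O(14): 19·14+12=278≡18 → S
C(2): 19·2+12=50≡24 → Y
P(15): 19·15+12=297≡11 → L
V(21): 19·21+12=411≡21 → V
P(15): 19·15+12=297≡11 → L
L(11): 19·11+12=221≡13 → N
B(1): 19·1+12=31≡5 → F
C(2): 19·2+12=50≡24 → Y
J(9): 19·9+12=183≡1 → B

SYLVLNFYB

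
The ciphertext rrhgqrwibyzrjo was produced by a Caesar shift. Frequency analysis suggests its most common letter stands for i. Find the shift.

The most frequent ciphertext letter is r (appears 4 times).
r is position 17; i is position 8.
Shift = 9.

9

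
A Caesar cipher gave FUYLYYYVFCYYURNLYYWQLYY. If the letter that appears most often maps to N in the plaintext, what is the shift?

11

The most frequent ciphertext letter is Y (appears 10 times).
Y is position 24; N is position 13.
Shift = 11.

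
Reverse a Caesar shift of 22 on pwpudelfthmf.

tatyhipjxlqj

p(15): 15−22=-7≡19 → t
w(22): 22−22=0 → a
p(15): 15−22=-7≡19 → t
u(20): 20−22=-2≡24 → y
d(3): 3−22=-19≡7 → h
e(4): 4−22=-18≡8 → i
l(11): 11−22=-11≡15 → p
f(5): 5−22=-17≡9 → j
t(19): 19−22=-3≡23 → x
h(7): 7−22=-15≡11 → l
m(12): 12−22=-10≡16 → q
f(5): 5−22=-17≡9 → j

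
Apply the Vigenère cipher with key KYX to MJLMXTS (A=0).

Repeat the key across the message: KYXKYXK
M(12)+K(10): 22 → W
J(9)+Y(24): 33≡7 → H
L(11)+X(23): 34≡8 → I
M(12)+K(10): 22 → W
X(23)+Y(24): 47≡21 → V
T(19)+X(23): 42≡16 → Q
S(18)+K(10): 28≡2 → C

WHIWVQC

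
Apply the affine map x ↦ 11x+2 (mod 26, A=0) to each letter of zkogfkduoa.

z(25): 11·25+2=277≡17 → r
k(10): 11·10+2=112≡8 → i
o(14): 11·14+2=156≡0 → a
g(6): 11·6+2=68≡16 → q
f(5): 11·5+2=57≡5 → f
k(10): 11·10+2=112≡8 → i
d(3): 11·3+2=35≡9 → j
u(20): 11·20+2=222≡14 → o
o(14): 11·14+2=156≡0 → a
a(0): 11·0+2=2 → c

riaqfijoac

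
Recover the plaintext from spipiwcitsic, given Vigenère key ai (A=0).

shihiocatkiu

Repeat the key across the ciphertext: aiaiaiaiaiai
s(18)−a(0): 18 → s
p(15)−i(8): 7 → h
i(8)−a(0): 8 → i
p(15)−i(8): 7 → h
i(8)−a(0): 8 → i
w(22)−i(8): 14 → o
c(2)−a(0): 2 → c
i(8)−i(8): 0 → a
t(19)−a(0): 19 → t
s(18)−i(8): 10 → k
i(8)−a(0): 8 → i
c(2)−i(8): -6≡20 → u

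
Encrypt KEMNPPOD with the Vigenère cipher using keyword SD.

CHEQHSGG

Repeat the key across the message: SDSDSDSD
K(10)+S(18): 28≡2 → C
E(4)+D(3): 7 → H
M(12)+S(18): 30≡4 → E
N(13)+D(3): 16 → Q
P(15)+S(18): 33≡7 → H
P(15)+D(3): 18 → S
O(14)+S(18): 32≡6 → G
D(3)+D(3): 6 → G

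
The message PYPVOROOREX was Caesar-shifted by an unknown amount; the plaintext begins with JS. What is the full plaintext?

From the crib: P(15)−J(9)=6, so the shift is 6.
Subtract 6 from each ciphertext letter:
P(15): 15−6=9 → J
Y(24): 24−6=18 → S
P(15): 15−6=9 → J
V(21): 21−6=15 → P
O(14): 14−6=8 → I
R(17): 17−6=11 → L
O(14): 14−6=8 → I
O(14): 14−6=8 → I
R(17): 17−6=11 → L
E(4): 4−6=-2≡24 → Y
X(23): 23−6=17 → R

JSJPILIILYR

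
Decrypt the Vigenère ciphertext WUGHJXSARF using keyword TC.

Repeat the key across the ciphertext: TCTCTCTCTC
W(22)−T(19): 3 → D
U(20)−C(2): 18 → S
G(6)−T(19): -13≡13 → N
H(7)−C(2): 5 → F
J(9)−T(19): -10≡16 → Q
X(23)−C(2): 21 → V
S(18)−T(19): -1≡25 → Z
A(0)−C(2): -2≡24 → Y
R(17)−T(19): -2≡24 → Y
F(5)−C(2): 3 → D

DSNFQVZYYD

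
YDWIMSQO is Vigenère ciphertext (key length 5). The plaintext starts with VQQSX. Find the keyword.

Subtract each crib letter from the matching ciphertext letter (mod 26):
Y(24)−V(21)=3 → D
D(3)−Q(16)=-13≡13 → N
W(22)−Q(16)=6 → G
I(8)−S(18)=-10≡16 → Q
M(12)−X(23)=-11≡15 → P

DNGQP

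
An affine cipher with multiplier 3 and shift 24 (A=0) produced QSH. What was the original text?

The inverse of 3 mod 26 is 9, since 3·9=27≡1. Apply D(y)=9·(y−24) mod 26:
Q(16): 9·(16−24)=-72≡6 → G
S(18): 9·(18−24)=-54≡24 → Y
H(7): 9·(7−24)=-153≡3 → D

GYD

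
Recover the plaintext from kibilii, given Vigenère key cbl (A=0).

ihqgkxg

Repeat the key across the ciphertext: cblcblc
k(10)−c(2): 8 → i
i(8)−b(1): 7 → h
b(1)−l(11): -10≡16 → q
i(8)−c(2): 6 → g
l(11)−b(1): 10 → k
i(8)−l(11): -3≡23 → x
i(8)−c(2): 6 → g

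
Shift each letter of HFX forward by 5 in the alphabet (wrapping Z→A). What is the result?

H(7): 7+5=12 → M
F(5): 5+5=10 → K
X(23): 23+5=28≡2 → C

MKC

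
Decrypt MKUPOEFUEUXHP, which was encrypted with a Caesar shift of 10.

CAKFEUVKUKNXF

M(12): 12−10=2 → C
K(10): 10−10=0 → A
U(20): 20−10=10 → K
P(15): 15−10=5 → F
O(14): 14−10=4 → E
E(4): 4−10=-6≡20 → U
F(5): 5−10=-5≡21 → V
U(20): 20−10=10 → K
E(4): 4−10=-6≡20 → U
U(20): 20−10=10 → K
X(23): 23−10=13 → N
H(7): 7−10=-3≡23 → X
P(15): 15−10=5 → F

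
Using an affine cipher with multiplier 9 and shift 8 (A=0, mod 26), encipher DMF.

D(3): 9·3+8=35≡9 → J
M(12): 9·12+8=116≡12 → M
F(5): 9·5+8=53≡1 → B

JMB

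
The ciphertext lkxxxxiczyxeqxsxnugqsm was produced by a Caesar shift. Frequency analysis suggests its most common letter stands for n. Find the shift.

10

The most frequent ciphertext letter is x (appears 7 times).
x is position 23; n is position 13.
Shift = 10.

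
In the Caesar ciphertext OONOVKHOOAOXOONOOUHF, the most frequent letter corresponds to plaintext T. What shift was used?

The most frequent ciphertext letter is O (appears 10 times).
O is position 14; T is position 19.
Shift = -5≡21.

21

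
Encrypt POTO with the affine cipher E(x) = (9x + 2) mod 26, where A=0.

HYRY

P(15): 9·15+2=137≡7 → H
O(14): 9·14+2=128≡24 → Y
T(19): 9·19+2=173≡17 → R
O(14): 9·14+2=128≡24 → Y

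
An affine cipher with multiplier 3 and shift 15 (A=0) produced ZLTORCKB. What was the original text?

The inverse of 3 mod 26 is 9, since 3·9=27≡1. Apply D(y)=9·(y−15) mod 26:
Z(25): 9·(25−15)=90≡12 → M
L(11): 9·(11−15)=-36≡16 → Q
T(19): 9·(19−15)=36≡10 → K
O(14): 9·(14−15)=-9≡17 → R
R(17): 9·(17−15)=18 → S
C(2): 9·(2−15)=-117≡13 → N
K(10): 9·(10−15)=-45≡7 → H
B(1): 9·(1−15)=-126≡4 → E

MQKRSNHE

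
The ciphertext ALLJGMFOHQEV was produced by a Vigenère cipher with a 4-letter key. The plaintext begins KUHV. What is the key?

Subtract each crib letter from the matching ciphertext letter (mod 26):
A(0)−K(10)=-10≡16 → Q
L(11)−U(20)=-9≡17 → R
L(11)−H(7)=4 → E
J(9)−V(21)=-12≡14 → O

QREO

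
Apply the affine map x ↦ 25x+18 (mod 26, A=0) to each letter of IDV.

KPX

I(8): 25·8+18=218≡10 → K
D(3): 25·3+18=93≡15 → P
V(21): 25·21+18=543≡23 → X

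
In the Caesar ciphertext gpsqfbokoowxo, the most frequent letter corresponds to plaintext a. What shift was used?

The most frequent ciphertext letter is o (appears 4 times).
o is position 14; a is position 0.
Shift = 14.

14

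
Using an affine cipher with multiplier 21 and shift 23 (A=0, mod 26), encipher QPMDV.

Q(16): 21·16+23=359≡21 → V
P(15): 21·15+23=338≡0 → A
M(12): 21·12+23=275≡15 → P
D(3): 21·3+23=86≡8 → I
V(21): 21·21+23=464≡22 → W

VAPIW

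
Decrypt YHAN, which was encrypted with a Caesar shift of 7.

Y(24): 24−7=17 → R
H(7): 7−7=0 → A
A(0): 0−7=-7≡19 → T
N(13): 13−7=6 → G

RATG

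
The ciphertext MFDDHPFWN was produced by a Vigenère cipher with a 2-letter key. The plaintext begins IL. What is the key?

Subtract each crib letter from the matching ciphertext letter (mod 26):
M(12)−I(8)=4 → E
F(5)−L(11)=-6≡20 → U

EU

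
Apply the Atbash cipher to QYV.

Q(16) → J(9)
Y(24) → B(1)
V(21) → E(4)

JBE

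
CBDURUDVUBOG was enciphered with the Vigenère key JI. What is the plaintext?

TTUMIMUNLTFY

Repeat the key across the ciphertext: JIJIJIJIJIJI
C(2)−J(9): -7≡19 → T
B(1)−I(8): -7≡19 → T
D(3)−J(9): -6≡20 → U
U(20)−I(8): 12 → M
R(17)−J(9): 8 → I
U(20)−I(8): 12 → M
D(3)−J(9): -6≡20 → U
V(21)−I(8): 13 → N
U(20)−J(9): 11 → L
B(1)−I(8): -7≡19 → T
O(14)−J(9): 5 → F
G(6)−I(8): -2≡24 → Y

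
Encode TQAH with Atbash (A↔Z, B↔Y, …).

GJZS

T(19) → G(6)
Q(16) → J(9)
A(0) → Z(25)
H(7) → S(18)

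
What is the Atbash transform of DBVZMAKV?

WYEANZPE

D(3) → W(22)
B(1) → Y(24)
V(21) → E(4)
Z(25) → A(0)
M(12) → N(13)
A(0) → Z(25)
K(10) → P(15)
V(21) → E(4)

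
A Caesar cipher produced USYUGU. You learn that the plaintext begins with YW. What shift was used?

22

From the crib: U(20)−Y(24)=-4≡22, so the shift is 22.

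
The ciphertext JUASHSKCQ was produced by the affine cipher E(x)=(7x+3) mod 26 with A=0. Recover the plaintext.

MVHRIRBLN

The inverse of 7 mod 26 is 15, since 7·15=105≡1. Apply D(y)=15·(y−3) mod 26:
J(9): 15·(9−3)=90≡12 → M
U(20): 15·(20−3)=255≡21 → V
A(0): 15·(0−3)=-45≡7 → H
S(18): 15·(18−3)=225≡17 → R
H(7): 15·(7−3)=60≡8 → I
S(18): 15·(18−3)=225≡17 → R
K(10): 15·(10−3)=105≡1 → B
C(2): 15·(2−3)=-15≡11 → L
Q(16): 15·(16−3)=195≡13 → N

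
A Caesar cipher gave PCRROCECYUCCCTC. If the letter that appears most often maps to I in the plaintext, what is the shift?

The most frequent ciphertext letter is C (appears 7 times).
C is position 2; I is position 8.
Shift = -6≡20.

20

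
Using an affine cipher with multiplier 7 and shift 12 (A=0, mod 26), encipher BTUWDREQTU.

TPWKHBOUPW

B(1): 7·1+12=19 → T
T(19): 7·19+12=145≡15 → P
U(20): 7·20+12=152≡22 → W
W(22): 7·22+12=166≡10 → K
D(3): 7·3+12=33≡7 → H
R(17): 7·17+12=131≡1 → B
E(4): 7·4+12=40≡14 → O
Q(16): 7·16+12=124≡20 → U
T(19): 7·19+12=145≡15 → P
U(20): 7·20+12=152≡22 → W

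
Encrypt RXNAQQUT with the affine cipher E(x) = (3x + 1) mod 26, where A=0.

ASOBXXJG

R(17): 3·17+1=52≡0 → A
X(23): 3·23+1=70≡18 → S
N(13): 3·13+1=40≡14 → O
A(0): 3·0+1=1 → B
Q(16): 3·16+1=49≡23 → X
Q(16): 3·16+1=49≡23 → X
U(20): 3·20+1=61≡9 → J
T(19): 3·19+1=58≡6 → G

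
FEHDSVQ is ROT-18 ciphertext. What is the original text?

F(5): 5−18=-13≡13 → N
E(4): 4−18=-14≡12 → M
H(7): 7−18=-11≡15 → P
D(3): 3−18=-15≡11 → L
S(18): 18−18=0 → A
V(21): 21−18=3 → D
Q(16): 16−18=-2≡24 → Y

NMPLADY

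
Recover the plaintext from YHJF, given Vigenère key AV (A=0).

YMJK

Repeat the key across the ciphertext: AVAV
Y(24)−A(0): 24 → Y
H(7)−V(21): -14≡12 → M
J(9)−A(0): 9 → J
F(5)−V(21): -16≡10 → K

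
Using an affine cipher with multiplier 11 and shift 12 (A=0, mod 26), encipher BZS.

B(1): 11·1+12=23 → X
Z(25): 11·25+12=287≡1 → B
S(18): 11·18+12=210≡2 → C

XBC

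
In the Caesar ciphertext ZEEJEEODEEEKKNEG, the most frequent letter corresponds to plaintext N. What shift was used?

17

The most frequent ciphertext letter is E (appears 8 times).
E is position 4; N is position 13.
Shift = -9≡17.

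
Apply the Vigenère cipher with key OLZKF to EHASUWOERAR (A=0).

Repeat the key across the message: OLZKFOLZKFO
E(4)+O(14): 18 → S
H(7)+L(11): 18 → S
A(0)+Z(25): 25 → Z
S(18)+K(10): 28≡2 → C
U(20)+F(5): 25 → Z
W(22)+O(14): 36≡10 → K
O(14)+L(11): 25 → Z
E(4)+Z(25): 29≡3 → D
R(17)+K(10): 27≡1 → B
A(0)+F(5): 5 → F
R(17)+O(14): 31≡5 → F

SSZCZKZDBFF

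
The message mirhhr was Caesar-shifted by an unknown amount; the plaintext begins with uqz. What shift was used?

From the crib: m(12)−u(20)=-8≡18, so the shift is 18.

18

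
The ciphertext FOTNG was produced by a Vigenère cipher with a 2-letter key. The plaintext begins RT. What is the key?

OV

Subtract each crib letter from the matching ciphertext letter (mod 26):
F(5)−R(17)=-12≡14 → O
O(14)−T(19)=-5≡21 → V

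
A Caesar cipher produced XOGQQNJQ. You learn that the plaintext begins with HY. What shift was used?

From the crib: X(23)−H(7)=16, so the shift is 16.

16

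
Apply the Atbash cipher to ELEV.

VOVE

E(4) → V(21)
L(11) → O(14)
E(4) → V(21)
V(21) → E(4)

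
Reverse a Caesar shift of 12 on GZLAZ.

G(6): 6−12=-6≡20 → U
Z(25): 25−12=13 → N
L(11): 11−12=-1≡25 → Z
A(0): 0−12=-12≡14 → O
Z(25): 25−12=13 → N

UNZON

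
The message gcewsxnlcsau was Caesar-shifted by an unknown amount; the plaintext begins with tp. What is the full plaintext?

tprjfkaypfnh

From the crib: g(6)−t(19)=-13≡13, so the shift is 13.
Subtract 13 from each ciphertext letter:
g(6): 6−13=-7≡19 → t
c(2): 2−13=-11≡15 → p
e(4): 4−13=-9≡17 → r
w(22): 22−13=9 → j
s(18): 18−13=5 → f
x(23): 23−13=10 → k
n(13): 13−13=0 → a
l(11): 11−13=-2≡24 → y
c(2): 2−13=-11≡15 → p
s(18): 18−13=5 → f
a(0): 0−13=-13≡13 → n
u(20): 20−13=7 → h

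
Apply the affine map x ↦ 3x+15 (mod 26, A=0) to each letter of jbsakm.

j(9): 3·9+15=42≡16 → q
b(1): 3·1+15=18 → s
s(18): 3·18+15=69≡17 → r
a(0): 3·0+15=15 → p
k(10): 3·10+15=45≡19 → t
m(12): 3·12+15=51≡25 → z

qsrptz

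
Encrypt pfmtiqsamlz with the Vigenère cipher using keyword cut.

rzfvcjuufnt

Repeat the key across the message: cutcutcutcu
p(15)+c(2): 17 → r
f(5)+u(20): 25 → z
m(12)+t(19): 31≡5 → f
t(19)+c(2): 21 → v
i(8)+u(20): 28≡2 → c
q(16)+t(19): 35≡9 → j
s(18)+c(2): 20 → u
a(0)+u(20): 20 → u
m(12)+t(19): 31≡5 → f
l(11)+c(2): 13 → n
z(25)+u(20): 45≡19 → t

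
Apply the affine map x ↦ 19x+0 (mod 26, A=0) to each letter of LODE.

L(11): 19·11+0=209≡1 → B
O(14): 19·14+0=266≡6 → G
D(3): 19·3+0=57≡5 → F
E(4): 19·4+0=76≡24 → Y

BGFY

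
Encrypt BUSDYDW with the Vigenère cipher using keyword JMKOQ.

Repeat the key across the message: JMKOQJM
B(1)+J(9): 10 → K
U(20)+M(12): 32≡6 → G
S(18)+K(10): 28≡2 → C
D(3)+O(14): 17 → R
Y(24)+Q(16): 40≡14 → O
D(3)+J(9): 12 → M
W(22)+M(12): 34≡8 → I

KGCROMI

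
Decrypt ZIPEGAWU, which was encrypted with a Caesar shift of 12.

NWDSUOKI

Z(25): 25−12=13 → N
I(8): 8−12=-4≡22 → W
P(15): 15−12=3 → D
E(4): 4−12=-8≡18 → S
G(6): 6−12=-6≡20 → U
A(0): 0−12=-12≡14 → O
W(22): 22−12=10 → K
U(20): 20−12=8 → I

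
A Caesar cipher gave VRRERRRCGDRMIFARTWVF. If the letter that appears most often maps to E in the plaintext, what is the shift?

13

The most frequent ciphertext letter is R (appears 7 times).
R is position 17; E is position 4.
Shift = 13.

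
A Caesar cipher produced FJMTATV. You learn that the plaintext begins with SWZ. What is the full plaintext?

From the crib: F(5)−S(18)=-13≡13, so the shift is 13.
Subtract 13 from each ciphertext letter:
F(5): 5−13=-8≡18 → S
J(9): 9−13=-4≡22 → W
M(12): 12−13=-1≡25 → Z
T(19): 19−13=6 → G
A(0): 0−13=-13≡13 → N
T(19): 19−13=6 → G
V(21): 21−13=8 → I

SWZGNGI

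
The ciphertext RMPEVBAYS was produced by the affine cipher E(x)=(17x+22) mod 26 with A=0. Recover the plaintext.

The inverse of 17 mod 26 is 23, since 17·23=391≡1. Apply D(y)=23·(y−22) mod 26:
R(17): 23·(17−22)=-115≡15 → P
M(12): 23·(12−22)=-230≡4 → E
P(15): 23·(15−22)=-161≡21 → V
E(4): 23·(4−22)=-414≡2 → C
V(21): 23·(21−22)=-23≡3 → D
B(1): 23·(1−22)=-483≡11 → L
A(0): 23·(0−22)=-506≡14 → O
Y(24): 23·(24−22)=46≡20 → U
S(18): 23·(18−22)=-92≡12 → M

PEVCDLOUM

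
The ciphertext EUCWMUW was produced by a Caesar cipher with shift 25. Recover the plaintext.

E(4): 4−25=-21≡5 → F
U(20): 20−25=-5≡21 → V
C(2): 2−25=-23≡3 → D
W(22): 22−25=-3≡23 → X
M(12): 12−25=-13≡13 → N
U(20): 20−25=-5≡21 → V
W(22): 22−25=-3≡23 → X

FVDXNVX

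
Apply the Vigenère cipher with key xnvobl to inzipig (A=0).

fauwqtd

Repeat the key across the message: xnvoblx
i(8)+x(23): 31≡5 → f
n(13)+n(13): 26≡0 → a
z(25)+v(21): 46≡20 → u
i(8)+o(14): 22 → w
p(15)+b(1): 16 → q
i(8)+l(11): 19 → t
g(6)+x(23): 29≡3 → d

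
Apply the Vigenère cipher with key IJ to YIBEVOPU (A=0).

Repeat the key across the message: IJIJIJIJ
Y(24)+I(8): 32≡6 → G
I(8)+J(9): 17 → R
B(1)+I(8): 9 → J
E(4)+J(9): 13 → N
V(21)+I(8): 29≡3 → D
O(14)+J(9): 23 → X
P(15)+I(8): 23 → X
U(20)+J(9): 29≡3 → D

GRJNDXXD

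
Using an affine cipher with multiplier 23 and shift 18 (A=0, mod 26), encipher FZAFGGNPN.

DVSDAAFZF

F(5): 23·5+18=133≡3 → D
Z(25): 23·25+18=593≡21 → V
A(0): 23·0+18=18 → S
F(5): 23·5+18=133≡3 → D
G(6): 23·6+18=156≡0 → A
G(6): 23·6+18=156≡0 → A
N(13): 23·13+18=317≡5 → F
P(15): 23·15+18=363≡25 → Z
N(13): 23·13+18=317≡5 → F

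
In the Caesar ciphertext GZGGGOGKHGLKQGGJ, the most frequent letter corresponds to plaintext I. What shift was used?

24

The most frequent ciphertext letter is G (appears 8 times).
G is position 6; I is position 8.
Shift = -2≡24.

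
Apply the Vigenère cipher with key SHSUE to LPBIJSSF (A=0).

Repeat the key across the message: SHSUESHS
L(11)+S(18): 29≡3 → D
P(15)+H(7): 22 → W
B(1)+S(18): 19 → T
I(8)+U(20): 28≡2 → C
J(9)+E(4): 13 → N
S(18)+S(18): 36≡10 → K
S(18)+H(7): 25 → Z
F(5)+S(18): 23 → X

DWTCNKZX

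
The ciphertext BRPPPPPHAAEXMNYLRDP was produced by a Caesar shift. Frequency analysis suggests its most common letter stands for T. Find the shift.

The most frequent ciphertext letter is P (appears 6 times).
P is position 15; T is position 19.
Shift = -4≡22.

22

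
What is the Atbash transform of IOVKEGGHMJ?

I(8) → R(17)
O(14) → L(11)
V(21) → E(4)
K(10) → P(15)
E(4) → V(21)
G(6) → T(19)
G(6) → T(19)
H(7) → S(18)
M(12) → N(13)
J(9) → Q(16)

RLEPVTTSNQ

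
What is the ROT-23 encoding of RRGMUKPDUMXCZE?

OODJRHMARJUZWB

R(17): 17+23=40≡14 → O
R(17): 17+23=40≡14 → O
G(6): 6+23=29≡3 → D
M(12): 12+23=35≡9 → J
U(20): 20+23=43≡17 → R
K(10): 10+23=33≡7 → H
P(15): 15+23=38≡12 → M
D(3): 3+23=26≡0 → A
U(20): 20+23=43≡17 → R
M(12): 12+23=35≡9 → J
X(23): 23+23=46≡20 → U
C(2): 2+23=25 → Z
Z(25): 25+23=48≡22 → W
E(4): 4+23=27≡1 → B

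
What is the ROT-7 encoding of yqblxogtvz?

fxisevnacg

y(24): 24+7=31≡5 → f
q(16): 16+7=23 → x
b(1): 1+7=8 → i
l(11): 11+7=18 → s
x(23): 23+7=30≡4 → e
o(14): 14+7=21 → v
g(6): 6+7=13 → n
t(19): 19+7=26≡0 → a
v(21): 21+7=28≡2 → c
z(25): 25+7=32≡6 → g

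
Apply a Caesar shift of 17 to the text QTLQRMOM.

HKCHIDFD

Q(16): 16+17=33≡7 → H
T(19): 19+17=36≡10 → K
L(11): 11+17=28≡2 → C
Q(16): 16+17=33≡7 → H
R(17): 17+17=34≡8 → I
M(12): 12+17=29≡3 → D
O(14): 14+17=31≡5 → F
M(12): 12+17=29≡3 → D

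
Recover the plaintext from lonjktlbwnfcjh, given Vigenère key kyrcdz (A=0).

bqwhhubdflcdzj

Repeat the key across the ciphertext: kyrcdzkyrcdzky
l(11)−k(10): 1 → b
o(14)−y(24): -10≡16 → q
n(13)−r(17): -4≡22 → w
j(9)−c(2): 7 → h
k(10)−d(3): 7 → h
t(19)−z(25): -6≡20 → u
l(11)−k(10): 1 → b
b(1)−y(24): -23≡3 → d
w(22)−r(17): 5 → f
n(13)−c(2): 11 → l
f(5)−d(3): 2 → c
c(2)−z(25): -23≡3 → d
j(9)−k(10): -1≡25 → z
h(7)−y(24): -17≡9 → j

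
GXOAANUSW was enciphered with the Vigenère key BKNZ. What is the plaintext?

FNBBZDHTV

Repeat the key across the ciphertext: BKNZBKNZB
G(6)−B(1): 5 → F
X(23)−K(10): 13 → N
O(14)−N(13): 1 → B
A(0)−Z(25): -25≡1 → B
A(0)−B(1): -1≡25 → Z
N(13)−K(10): 3 → D
U(20)−N(13): 7 → H
S(18)−Z(25): -7≡19 → T
W(22)−B(1): 21 → V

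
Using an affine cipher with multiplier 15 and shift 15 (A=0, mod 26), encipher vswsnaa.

szhzcpp

v(21): 15·21+15=330≡18 → s
s(18): 15·18+15=285≡25 → z
w(22): 15·22+15=345≡7 → h
s(18): 15·18+15=285≡25 → z
n(13): 15·13+15=210≡2 → c
a(0): 15·0+15=15 → p
a(0): 15·0+15=15 → p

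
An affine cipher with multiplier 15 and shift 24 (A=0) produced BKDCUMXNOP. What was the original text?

VGJCYUTBIP

The inverse of 15 mod 26 is 7, since 15·7=105≡1. Apply D(y)=7·(y−24) mod 26:
B(1): 7·(1−24)=-161≡21 → V
K(10): 7·(10−24)=-98≡6 → G
D(3): 7·(3−24)=-147≡9 → J
C(2): 7·(2−24)=-154≡2 → C
U(20): 7·(20−24)=-28≡24 → Y
M(12): 7·(12−24)=-84≡20 → U
X(23): 7·(23−24)=-7≡19 → T
N(13): 7·(13−24)=-77≡1 → B
O(14): 7·(14−24)=-70≡8 → I
P(15): 7·(15−24)=-63≡15 → P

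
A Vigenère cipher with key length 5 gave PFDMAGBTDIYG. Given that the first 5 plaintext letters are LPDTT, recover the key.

Subtract each crib letter from the matching ciphertext letter (mod 26):
P(15)−L(11)=4 → E
F(5)−P(15)=-10≡16 → Q
D(3)−D(3)=0 → A
M(12)−T(19)=-7≡19 → T
A(0)−T(19)=-19≡7 → H

EQATH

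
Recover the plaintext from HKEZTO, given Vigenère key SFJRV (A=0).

Repeat the key across the ciphertext: SFJRVS
H(7)−S(18): -11≡15 → P
K(10)−F(5): 5 → F
E(4)−J(9): -5≡21 → V
Z(25)−R(17): 8 → I
T(19)−V(21): -2≡24 → Y
O(14)−S(18): -4≡22 → W

PFVIYW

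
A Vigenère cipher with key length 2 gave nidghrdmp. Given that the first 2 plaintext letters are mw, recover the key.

bm

Subtract each crib letter from the matching ciphertext letter (mod 26):
n(13)−m(12)=1 → b
i(8)−w(22)=-14≡12 → m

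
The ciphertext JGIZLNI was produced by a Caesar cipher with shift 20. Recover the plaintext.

PMOFRTO

J(9): 9−20=-11≡15 → P
G(6): 6−20=-14≡12 → M
I(8): 8−20=-12≡14 → O
Z(25): 25−20=5 → F
L(11): 11−20=-9≡17 → R
N(13): 13−20=-7≡19 → T
I(8): 8−20=-12≡14 → O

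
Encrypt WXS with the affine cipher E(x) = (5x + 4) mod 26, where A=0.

W(22): 5·22+4=114≡10 → K
X(23): 5·23+4=119≡15 → P
S(18): 5·18+4=94≡16 → Q

KPQ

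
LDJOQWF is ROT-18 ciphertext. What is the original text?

TLRWYEN

L(11): 11−18=-7≡19 → T
D(3): 3−18=-15≡11 → L
J(9): 9−18=-9≡17 → R
O(14): 14−18=-4≡22 → W
Q(16): 16−18=-2≡24 → Y
W(22): 22−18=4 → E
F(5): 5−18=-13≡13 → N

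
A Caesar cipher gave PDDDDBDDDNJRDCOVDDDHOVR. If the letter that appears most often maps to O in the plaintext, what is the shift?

The most frequent ciphertext letter is D (appears 11 times).
D is position 3; O is position 14.
Shift = -11≡15.

15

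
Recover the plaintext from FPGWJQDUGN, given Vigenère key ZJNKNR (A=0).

Repeat the key across the ciphertext: ZJNKNRZJNK
F(5)−Z(25): -20≡6 → G
P(15)−J(9): 6 → G
G(6)−N(13): -7≡19 → T
W(22)−K(10): 12 → M
J(9)−N(13): -4≡22 → W
Q(16)−R(17): -1≡25 → Z
D(3)−Z(25): -22≡4 → E
U(20)−J(9): 11 → L
G(6)−N(13): -7≡19 → T
N(13)−K(10): 3 → D

GGTMWZELTD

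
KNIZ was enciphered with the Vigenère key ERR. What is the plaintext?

Repeat the key across the ciphertext: ERRE
K(10)−E(4): 6 → G
N(13)−R(17): -4≡22 → W
I(8)−R(17): -9≡17 → R
Z(25)−E(4): 21 → V

GWRV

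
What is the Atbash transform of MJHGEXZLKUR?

M(12) → N(13)
J(9) → Q(16)
H(7) → S(18)
G(6) → T(19)
E(4) → V(21)
X(23) → C(2)
Z(25) → A(0)
L(11) → O(14)
K(10) → P(15)
U(20) → F(5)
R(17) → I(8)

NQSTVCAOPFI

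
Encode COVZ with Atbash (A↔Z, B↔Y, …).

XLEA

C(2) → X(23)
O(14) → L(11)
V(21) → E(4)
Z(25) → A(0)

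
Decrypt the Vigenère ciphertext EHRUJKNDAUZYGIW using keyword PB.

PGCTUJYCLTKXRHH

Repeat the key across the ciphertext: PBPBPBPBPBPBPBP
E(4)−P(15): -11≡15 → P
H(7)−B(1): 6 → G
R(17)−P(15): 2 → C
U(20)−B(1): 19 → T
J(9)−P(15): -6≡20 → U
K(10)−B(1): 9 → J
N(13)−P(15): -2≡24 → Y
D(3)−B(1): 2 → C
A(0)−P(15): -15≡11 → L
U(20)−B(1): 19 → T
Z(25)−P(15): 10 → K
Y(24)−B(1): 23 → X
G(6)−P(15): -9≡17 → R
I(8)−B(1): 7 → H
W(22)−P(15): 7 → H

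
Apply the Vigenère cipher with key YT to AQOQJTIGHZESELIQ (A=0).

Repeat the key across the message: YTYTYTYTYTYTYTYT
A(0)+Y(24): 24 → Y
Q(16)+T(19): 35≡9 → J
O(14)+Y(24): 38≡12 → M
Q(16)+T(19): 35≡9 → J
J(9)+Y(24): 33≡7 → H
T(19)+T(19): 38≡12 → M
I(8)+Y(24): 32≡6 → G
G(6)+T(19): 25 → Z
H(7)+Y(24): 31≡5 → F
Z(25)+T(19): 44≡18 → S
E(4)+Y(24): 28≡2 → C
S(18)+T(19): 37≡11 → L
E(4)+Y(24): 28≡2 → C
L(11)+T(19): 30≡4 → E
I(8)+Y(24): 32≡6 → G
Q(16)+T(19): 35≡9 → J

YJMJHMGZFSCLCEGJ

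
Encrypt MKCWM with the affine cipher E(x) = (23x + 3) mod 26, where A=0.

M(12): 23·12+3=279≡19 → T
K(10): 23·10+3=233≡25 → Z
C(2): 23·2+3=49≡23 → X
W(22): 23·22+3=509≡15 → P
M(12): 23·12+3=279≡19 → T

TZXPT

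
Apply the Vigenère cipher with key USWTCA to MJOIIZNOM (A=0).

Repeat the key across the message: USWTCAUSW
M(12)+U(20): 32≡6 → G
J(9)+S(18): 27≡1 → B
O(14)+W(22): 36≡10 → K
I(8)+T(19): 27≡1 → B
I(8)+C(2): 10 → K
Z(25)+A(0): 25 → Z
N(13)+U(20): 33≡7 → H
O(14)+S(18): 32≡6 → G
M(12)+W(22): 34≡8 → I

GBKBKZHGI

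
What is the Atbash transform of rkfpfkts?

ipukupgh

r(17) → i(8)
k(10) → p(15)
f(5) → u(20)
p(15) → k(10)
f(5) → u(20)
k(10) → p(15)
t(19) → g(6)
s(18) → h(7)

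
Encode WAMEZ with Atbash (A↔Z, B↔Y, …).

DZNVA

W(22) → D(3)
A(0) → Z(25)
M(12) → N(13)
E(4) → V(21)
Z(25) → A(0)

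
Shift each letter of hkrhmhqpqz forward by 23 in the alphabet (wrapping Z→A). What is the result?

ehoejenmnw

h(7): 7+23=30≡4 → e
k(10): 10+23=33≡7 → h
r(17): 17+23=40≡14 → o
h(7): 7+23=30≡4 → e
m(12): 12+23=35≡9 → j
h(7): 7+23=30≡4 → e
q(16): 16+23=39≡13 → n
p(15): 15+23=38≡12 → m
q(16): 16+23=39≡13 → n
z(25): 25+23=48≡22 → w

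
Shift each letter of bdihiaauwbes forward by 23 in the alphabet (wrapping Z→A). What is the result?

yafefxxrtybp

b(1): 1+23=24 → y
d(3): 3+23=26≡0 → a
i(8): 8+23=31≡5 → f
h(7): 7+23=30≡4 → e
i(8): 8+23=31≡5 → f
a(0): 0+23=23 → x
a(0): 0+23=23 → x
u(20): 20+23=43≡17 → r
w(22): 22+23=45≡19 → t
b(1): 1+23=24 → y
e(4): 4+23=27≡1 → b
s(18): 18+23=41≡15 → p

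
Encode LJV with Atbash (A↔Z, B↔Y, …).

L(11) → O(14)
J(9) → Q(16)
V(21) → E(4)

OQE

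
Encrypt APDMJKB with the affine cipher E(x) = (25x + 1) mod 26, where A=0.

A(0): 25·0+1=1 → B
P(15): 25·15+1=376≡12 → M
D(3): 25·3+1=76≡24 → Y
M(12): 25·12+1=301≡15 → P
J(9): 25·9+1=226≡18 → S
K(10): 25·10+1=251≡17 → R
B(1): 25·1+1=26≡0 → A

BMYPSRA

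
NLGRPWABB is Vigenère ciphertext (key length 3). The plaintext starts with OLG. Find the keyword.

ZAA

Subtract each crib letter from the matching ciphertext letter (mod 26):
N(13)−O(14)=-1≡25 → Z
L(11)−L(11)=0 → A
G(6)−G(6)=0 → A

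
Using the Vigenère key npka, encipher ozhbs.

Repeat the key across the message: npkan
o(14)+n(13): 27≡1 → b
z(25)+p(15): 40≡14 → o
h(7)+k(10): 17 → r
b(1)+a(0): 1 → b
s(18)+n(13): 31≡5 → f

borbf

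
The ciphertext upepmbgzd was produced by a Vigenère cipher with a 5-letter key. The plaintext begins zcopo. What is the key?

vnqay

Subtract each crib letter from the matching ciphertext letter (mod 26):
u(20)−z(25)=-5≡21 → v
p(15)−c(2)=13 → n
e(4)−o(14)=-10≡16 → q
p(15)−p(15)=0 → a
m(12)−o(14)=-2≡24 → y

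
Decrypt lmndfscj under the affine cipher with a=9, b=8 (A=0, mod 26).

The inverse of 9 mod 26 is 3, since 9·3=27≡1. Apply D(y)=3·(y−8) mod 26:
l(11): 3·(11−8)=9 → j
m(12): 3·(12−8)=12 → m
n(13): 3·(13−8)=15 → p
d(3): 3·(3−8)=-15≡11 → l
f(5): 3·(5−8)=-9≡17 → r
s(18): 3·(18−8)=30≡4 → e
c(2): 3·(2−8)=-18≡8 → i
j(9): 3·(9−8)=3 → d

jmplreid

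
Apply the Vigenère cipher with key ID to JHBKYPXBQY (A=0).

RKJNGSFEYB

Repeat the key across the message: IDIDIDIDID
J(9)+I(8): 17 → R
H(7)+D(3): 10 → K
B(1)+I(8): 9 → J
K(10)+D(3): 13 → N
Y(24)+I(8): 32≡6 → G
P(15)+D(3): 18 → S
X(23)+I(8): 31≡5 → F
B(1)+D(3): 4 → E
Q(16)+I(8): 24 → Y
Y(24)+D(3): 27≡1 → B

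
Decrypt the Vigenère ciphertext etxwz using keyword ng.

rnkqm

Repeat the key across the ciphertext: ngngn
e(4)−n(13): -9≡17 → r
t(19)−g(6): 13 → n
x(23)−n(13): 10 → k
w(22)−g(6): 16 → q
z(25)−n(13): 12 → m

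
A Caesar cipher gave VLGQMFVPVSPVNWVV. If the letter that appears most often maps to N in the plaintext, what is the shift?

8

The most frequent ciphertext letter is V (appears 6 times).
V is position 21; N is position 13.
Shift = 8.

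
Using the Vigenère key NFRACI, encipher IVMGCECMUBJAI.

Repeat the key across the message: NFRACINFRACIN
I(8)+N(13): 21 → V
V(21)+F(5): 26≡0 → A
M(12)+R(17): 29≡3 → D
G(6)+A(0): 6 → G
C(2)+C(2): 4 → E
E(4)+I(8): 12 → M
C(2)+N(13): 15 → P
M(12)+F(5): 17 → R
U(20)+R(17): 37≡11 → L
B(1)+A(0): 1 → B
J(9)+C(2): 11 → L
A(0)+I(8): 8 → I
I(8)+N(13): 21 → V

VADGEMPRLBLIV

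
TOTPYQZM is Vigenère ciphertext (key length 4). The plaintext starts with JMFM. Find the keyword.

Subtract each crib letter from the matching ciphertext letter (mod 26):
T(19)−J(9)=10 → K
O(14)−M(12)=2 → C
T(19)−F(5)=14 → O
P(15)−M(12)=3 → D

KCOD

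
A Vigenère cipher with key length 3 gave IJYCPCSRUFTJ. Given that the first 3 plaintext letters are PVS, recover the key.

Subtract each crib letter from the matching ciphertext letter (mod 26):
I(8)−P(15)=-7≡19 → T
J(9)−V(21)=-12≡14 → O
Y(24)−S(18)=6 → G

TOG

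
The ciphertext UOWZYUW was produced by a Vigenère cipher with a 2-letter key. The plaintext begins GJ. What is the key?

OF

Subtract each crib letter from the matching ciphertext letter (mod 26):
U(20)−G(6)=14 → O
O(14)−J(9)=5 → F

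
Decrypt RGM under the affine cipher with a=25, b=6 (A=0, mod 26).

The inverse of 25 mod 26 is 25, since 25·25=625≡1. Apply D(y)=25·(y−6) mod 26:
R(17): 25·(17−6)=275≡15 → P
G(6): 25·(6−6)=0 → A
M(12): 25·(12−6)=150≡20 → U

PAU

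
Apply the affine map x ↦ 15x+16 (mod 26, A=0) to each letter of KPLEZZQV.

K(10): 15·10+16=166≡10 → K
P(15): 15·15+16=241≡7 → H
L(11): 15·11+16=181≡25 → Z
E(4): 15·4+16=76≡24 → Y
Z(25): 15·25+16=391≡1 → B
Z(25): 15·25+16=391≡1 → B
Q(16): 15·16+16=256≡22 → W
V(21): 15·21+16=331≡19 → T

KHZYBBWT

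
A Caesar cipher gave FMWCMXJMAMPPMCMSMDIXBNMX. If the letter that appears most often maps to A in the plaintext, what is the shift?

12

The most frequent ciphertext letter is M (appears 8 times).
M is position 12; A is position 0.
Shift = 12.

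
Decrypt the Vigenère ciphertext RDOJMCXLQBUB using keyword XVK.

Repeat the key across the ciphertext: XVKXVKXVKXVK
R(17)−X(23): -6≡20 → U
D(3)−V(21): -18≡8 → I
O(14)−K(10): 4 → E
J(9)−X(23): -14≡12 → M
M(12)−V(21): -9≡17 → R
C(2)−K(10): -8≡18 → S
X(23)−X(23): 0 → A
L(11)−V(21): -10≡16 → Q
Q(16)−K(10): 6 → G
B(1)−X(23): -22≡4 → E
U(20)−V(21): -1≡25 → Z
B(1)−K(10): -9≡17 → R

UIEMRSAQGEZR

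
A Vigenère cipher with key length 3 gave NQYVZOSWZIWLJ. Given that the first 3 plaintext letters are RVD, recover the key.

Subtract each crib letter from the matching ciphertext letter (mod 26):
N(13)−R(17)=-4≡22 → W
Q(16)−V(21)=-5≡21 → V
Y(24)−D(3)=21 → V

WVV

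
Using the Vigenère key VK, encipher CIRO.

XSMY

Repeat the key across the message: VKVK
C(2)+V(21): 23 → X
I(8)+K(10): 18 → S
R(17)+V(21): 38≡12 → M
O(14)+K(10): 24 → Y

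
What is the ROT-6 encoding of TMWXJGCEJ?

ZSCDPMIKP

T(19): 19+6=25 → Z
M(12): 12+6=18 → S
W(22): 22+6=28≡2 → C
X(23): 23+6=29≡3 → D
J(9): 9+6=15 → P
G(6): 6+6=12 → M
C(2): 2+6=8 → I
E(4): 4+6=10 → K
J(9): 9+6=15 → P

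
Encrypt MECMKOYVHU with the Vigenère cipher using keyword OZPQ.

ADRCYNNLVT

Repeat the key across the message: OZPQOZPQOZ
M(12)+O(14): 26≡0 → A
E(4)+Z(25): 29≡3 → D
C(2)+P(15): 17 → R
M(12)+Q(16): 28≡2 → C
K(10)+O(14): 24 → Y
O(14)+Z(25): 39≡13 → N
Y(24)+P(15): 39≡13 → N
V(21)+Q(16): 37≡11 → L
H(7)+O(14): 21 → V
U(20)+Z(25): 45≡19 → T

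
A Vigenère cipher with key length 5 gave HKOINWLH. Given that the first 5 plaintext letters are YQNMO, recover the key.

Subtract each crib letter from the matching ciphertext letter (mod 26):
H(7)−Y(24)=-17≡9 → J
K(10)−Q(16)=-6≡20 → U
O(14)−N(13)=1 → B
I(8)−M(12)=-4≡22 → W
N(13)−O(14)=-1≡25 → Z

JUBWZ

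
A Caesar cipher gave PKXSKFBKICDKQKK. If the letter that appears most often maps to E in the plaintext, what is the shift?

6

The most frequent ciphertext letter is K (appears 6 times).
K is position 10; E is position 4.
Shift = 6.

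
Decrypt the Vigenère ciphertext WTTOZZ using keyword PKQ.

HJDZPJ

Repeat the key across the ciphertext: PKQPKQ
W(22)−P(15): 7 → H
T(19)−K(10): 9 → J
T(19)−Q(16): 3 → D
O(14)−P(15): -1≡25 → Z
Z(25)−K(10): 15 → P
Z(25)−Q(16): 9 → J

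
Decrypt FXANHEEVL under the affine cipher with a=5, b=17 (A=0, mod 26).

IWHUYNNGE

The inverse of 5 mod 26 is 21, since 5·21=105≡1. Apply D(y)=21·(y−17) mod 26:
F(5): 21·(5−17)=-252≡8 → I
X(23): 21·(23−17)=126≡22 → W
A(0): 21·(0−17)=-357≡7 → H
N(13): 21·(13−17)=-84≡20 → U
H(7): 21·(7−17)=-210≡24 → Y
E(4): 21·(4−17)=-273≡13 → N
E(4): 21·(4−17)=-273≡13 → N
V(21): 21·(21−17)=84≡6 → G
L(11): 21·(11−17)=-126≡4 → E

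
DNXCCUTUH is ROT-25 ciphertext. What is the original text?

D(3): 3−25=-22≡4 → E
N(13): 13−25=-12≡14 → O
X(23): 23−25=-2≡24 → Y
C(2): 2−25=-23≡3 → D
C(2): 2−25=-23≡3 → D
U(20): 20−25=-5≡21 → V
T(19): 19−25=-6≡20 → U
U(20): 20−25=-5≡21 → V
H(7): 7−25=-18≡8 → I

EOYDDVUVI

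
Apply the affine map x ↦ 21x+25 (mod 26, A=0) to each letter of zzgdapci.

z(25): 21·25+25=550≡4 → e
z(25): 21·25+25=550≡4 → e
g(6): 21·6+25=151≡21 → v
d(3): 21·3+25=88≡10 → k
a(0): 21·0+25=25 → z
p(15): 21·15+25=340≡2 → c
c(2): 21·2+25=67≡15 → p
i(8): 21·8+25=193≡11 → l

eevkzcpl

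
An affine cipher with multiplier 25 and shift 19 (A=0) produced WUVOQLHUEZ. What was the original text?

XZYFDIMZPU

The inverse of 25 mod 26 is 25, since 25·25=625≡1. Apply D(y)=25·(y−19) mod 26:
W(22): 25·(22−19)=75≡23 → X
U(20): 25·(20−19)=25 → Z
V(21): 25·(21−19)=50≡24 → Y
O(14): 25·(14−19)=-125≡5 → F
Q(16): 25·(16−19)=-75≡3 → D
L(11): 25·(11−19)=-200≡8 → I
H(7): 25·(7−19)=-300≡12 → M
U(20): 25·(20−19)=25 → Z
E(4): 25·(4−19)=-375≡15 → P
Z(25): 25·(25−19)=150≡20 → U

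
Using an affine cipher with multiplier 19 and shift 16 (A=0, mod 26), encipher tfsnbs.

t(19): 19·19+16=377≡13 → n
f(5): 19·5+16=111≡7 → h
s(18): 19·18+16=358≡20 → u
n(13): 19·13+16=263≡3 → d
b(1): 19·1+16=35≡9 → j
s(18): 19·18+16=358≡20 → u

nhudju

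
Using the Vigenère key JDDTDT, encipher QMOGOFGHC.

Repeat the key across the message: JDDTDTJDD
Q(16)+J(9): 25 → Z
M(12)+D(3): 15 → P
O(14)+D(3): 17 → R
G(6)+T(19): 25 → Z
O(14)+D(3): 17 → R
F(5)+T(19): 24 → Y
G(6)+J(9): 15 → P
H(7)+D(3): 10 → K
C(2)+D(3): 5 → F

ZPRZRYPKF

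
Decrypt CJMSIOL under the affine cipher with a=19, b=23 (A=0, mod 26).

The inverse of 19 mod 26 is 11, since 19·11=209≡1. Apply D(y)=11·(y−23) mod 26:
C(2): 11·(2−23)=-231≡3 → D
J(9): 11·(9−23)=-154≡2 → C
M(12): 11·(12−23)=-121≡9 → J
S(18): 11·(18−23)=-55≡23 → X
I(8): 11·(8−23)=-165≡17 → R
O(14): 11·(14−23)=-99≡5 → F
L(11): 11·(11−23)=-132≡24 → Y

DCJXRFY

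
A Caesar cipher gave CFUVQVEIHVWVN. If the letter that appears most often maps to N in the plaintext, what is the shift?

8

The most frequent ciphertext letter is V (appears 4 times).
V is position 21; N is position 13.
Shift = 8.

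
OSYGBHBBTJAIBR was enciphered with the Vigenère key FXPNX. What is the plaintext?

JVJTECEMGMVLME

Repeat the key across the ciphertext: FXPNXFXPNXFXPN
O(14)−F(5): 9 → J
S(18)−X(23): -5≡21 → V
Y(24)−P(15): 9 → J
G(6)−N(13): -7≡19 → T
B(1)−X(23): -22≡4 → E
H(7)−F(5): 2 → C
B(1)−X(23): -22≡4 → E
B(1)−P(15): -14≡12 → M
T(19)−N(13): 6 → G
J(9)−X(23): -14≡12 → M
A(0)−F(5): -5≡21 → V
I(8)−X(23): -15≡11 → L
B(1)−P(15): -14≡12 → M
R(17)−N(13): 4 → E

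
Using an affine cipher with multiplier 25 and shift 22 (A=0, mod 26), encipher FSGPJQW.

F(5): 25·5+22=147≡17 → R
S(18): 25·18+22=472≡4 → E
G(6): 25·6+22=172≡16 → Q
P(15): 25·15+22=397≡7 → H
J(9): 25·9+22=247≡13 → N
Q(16): 25·16+22=422≡6 → G
W(22): 25·22+22=572≡0 → A

REQHNGA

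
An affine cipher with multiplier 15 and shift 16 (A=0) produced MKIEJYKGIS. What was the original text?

YKWUDEKIWO

The inverse of 15 mod 26 is 7, since 15·7=105≡1. Apply D(y)=7·(y−16) mod 26:
M(12): 7·(12−16)=-28≡24 → Y
K(10): 7·(10−16)=-42≡10 → K
I(8): 7·(8−16)=-56≡22 → W
E(4): 7·(4−16)=-84≡20 → U
J(9): 7·(9−16)=-49≡3 → D
Y(24): 7·(24−16)=56≡4 → E
K(10): 7·(10−16)=-42≡10 → K
G(6): 7·(6−16)=-70≡8 → I
I(8): 7·(8−16)=-56≡22 → W
S(18): 7·(18−16)=14 → O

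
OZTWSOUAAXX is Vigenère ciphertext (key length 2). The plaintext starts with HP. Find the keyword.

Subtract each crib letter from the matching ciphertext letter (mod 26):
O(14)−H(7)=7 → H
Z(25)−P(15)=10 → K

HK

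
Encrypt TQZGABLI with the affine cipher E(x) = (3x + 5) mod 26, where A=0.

T(19): 3·19+5=62≡10 → K
Q(16): 3·16+5=53≡1 → B
Z(25): 3·25+5=80≡2 → C
G(6): 3·6+5=23 → X
A(0): 3·0+5=5 → F
B(1): 3·1+5=8 → I
L(11): 3·11+5=38≡12 → M
I(8): 3·8+5=29≡3 → D

KBCXFIMD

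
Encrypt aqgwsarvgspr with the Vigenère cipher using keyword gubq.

gkhmyuslmmqh

Repeat the key across the message: gubqgubqgubq
a(0)+g(6): 6 → g
q(16)+u(20): 36≡10 → k
g(6)+b(1): 7 → h
w(22)+q(16): 38≡12 → m
s(18)+g(6): 24 → y
a(0)+u(20): 20 → u
r(17)+b(1): 18 → s
v(21)+q(16): 37≡11 → l
g(6)+g(6): 12 → m
s(18)+u(20): 38≡12 → m
p(15)+b(1): 16 → q
r(17)+q(16): 33≡7 → h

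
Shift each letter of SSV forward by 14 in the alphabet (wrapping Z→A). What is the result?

S(18): 18+14=32≡6 → G
S(18): 18+14=32≡6 → G
V(21): 21+14=35≡9 → J

GGJ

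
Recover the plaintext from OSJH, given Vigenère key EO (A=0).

KEFT

Repeat the key across the ciphertext: EOEO
O(14)−E(4): 10 → K
S(18)−O(14): 4 → E
J(9)−E(4): 5 → F
H(7)−O(14): -7≡19 → T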